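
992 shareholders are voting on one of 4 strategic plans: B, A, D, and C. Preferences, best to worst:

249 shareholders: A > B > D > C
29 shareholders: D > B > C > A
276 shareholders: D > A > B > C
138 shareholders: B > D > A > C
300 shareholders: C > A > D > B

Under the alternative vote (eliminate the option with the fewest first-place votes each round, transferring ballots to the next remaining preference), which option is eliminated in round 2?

Round 1: B 138, A 249, D 305, C 300. Eliminate B.
Round 2: A 249, D 443, C 300. Eliminate A.

A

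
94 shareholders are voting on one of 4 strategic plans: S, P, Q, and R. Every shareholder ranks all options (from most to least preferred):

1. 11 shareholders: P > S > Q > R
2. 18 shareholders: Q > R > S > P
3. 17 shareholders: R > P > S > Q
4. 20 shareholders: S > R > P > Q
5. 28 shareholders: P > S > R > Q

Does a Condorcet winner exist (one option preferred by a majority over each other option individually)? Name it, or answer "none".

none

Checking pairwise contests:
P beats S 56–38.
R beats P 55–39.
S beats Q 76–18.
S beats R 59–35.
Every option loses at least one head-to-head, so there is no Condorcet winner.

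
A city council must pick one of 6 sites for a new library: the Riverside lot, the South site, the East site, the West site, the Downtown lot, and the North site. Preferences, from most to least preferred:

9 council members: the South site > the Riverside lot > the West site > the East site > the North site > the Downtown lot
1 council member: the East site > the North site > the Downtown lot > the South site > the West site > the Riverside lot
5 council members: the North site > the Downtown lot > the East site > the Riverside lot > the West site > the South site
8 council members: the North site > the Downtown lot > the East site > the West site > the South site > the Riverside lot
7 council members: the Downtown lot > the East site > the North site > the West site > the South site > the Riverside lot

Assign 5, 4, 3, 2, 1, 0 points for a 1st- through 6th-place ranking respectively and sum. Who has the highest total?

the North site

the Riverside lot: 9·4 + 1·0 + 5·2 + 8·0 + 7·0 = 46
the South site: 9·5 + 1·2 + 5·0 + 8·1 + 7·1 = 62
the East site: 9·2 + 1·5 + 5·3 + 8·3 + 7·4 = 90
the West site: 9·3 + 1·1 + 5·1 + 8·2 + 7·2 = 63
the Downtown lot: 9·0 + 1·3 + 5·4 + 8·4 + 7·5 = 90
the North site: 9·1 + 1·4 + 5·5 + 8·5 + 7·3 = 99
the North site has the highest Borda score (99).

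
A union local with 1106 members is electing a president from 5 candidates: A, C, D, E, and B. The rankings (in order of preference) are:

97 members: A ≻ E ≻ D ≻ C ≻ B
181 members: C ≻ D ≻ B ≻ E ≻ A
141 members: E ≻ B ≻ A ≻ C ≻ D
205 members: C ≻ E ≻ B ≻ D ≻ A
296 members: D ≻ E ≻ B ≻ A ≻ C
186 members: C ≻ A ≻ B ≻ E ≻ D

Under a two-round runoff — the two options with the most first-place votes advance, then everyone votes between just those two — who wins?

Round 1 first-place votes: A 97, C 572, D 296, E 141, B 0.
C and D advance.
Runoff: C is preferred to D by 713 voters; D by 393.
C wins the runoff.

C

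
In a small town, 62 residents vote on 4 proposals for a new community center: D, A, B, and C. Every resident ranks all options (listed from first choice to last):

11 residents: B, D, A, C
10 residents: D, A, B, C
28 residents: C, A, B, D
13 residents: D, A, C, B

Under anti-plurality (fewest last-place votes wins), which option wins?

Last-place votes: D 28, A 0, B 13, C 21.
A is ranked last by the fewest voters, so A wins.

A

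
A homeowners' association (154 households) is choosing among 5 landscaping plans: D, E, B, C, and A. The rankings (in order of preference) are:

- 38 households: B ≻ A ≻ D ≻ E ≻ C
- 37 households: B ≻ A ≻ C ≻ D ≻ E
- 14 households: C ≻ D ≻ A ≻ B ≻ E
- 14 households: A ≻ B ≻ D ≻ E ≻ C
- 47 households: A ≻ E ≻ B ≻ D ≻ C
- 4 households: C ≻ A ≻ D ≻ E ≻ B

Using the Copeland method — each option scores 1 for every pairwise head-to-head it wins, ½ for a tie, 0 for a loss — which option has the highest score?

D: beats E and C; loses to B and A → score 2.
E: beats C; loses to D, B, and A → score 1.
B: beats D, E, and C; loses to A → score 3.
C: loses to D, E, B, and A → score 0.
A: beats D, E, B, and C → score 4.
A has the best pairwise record.

A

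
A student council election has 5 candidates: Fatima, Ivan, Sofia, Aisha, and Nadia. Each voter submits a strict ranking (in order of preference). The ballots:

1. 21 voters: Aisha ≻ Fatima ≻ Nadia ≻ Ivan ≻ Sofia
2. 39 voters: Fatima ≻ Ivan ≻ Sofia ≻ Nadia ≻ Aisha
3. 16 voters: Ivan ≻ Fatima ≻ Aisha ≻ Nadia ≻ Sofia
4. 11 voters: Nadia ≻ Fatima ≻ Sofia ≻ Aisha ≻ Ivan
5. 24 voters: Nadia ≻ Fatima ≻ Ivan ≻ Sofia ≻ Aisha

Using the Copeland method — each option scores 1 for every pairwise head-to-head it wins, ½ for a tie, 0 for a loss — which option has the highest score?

Fatima: beats Ivan, Sofia, Aisha, and Nadia → score 4.
Ivan: beats Sofia and Aisha; loses to Fatima and Nadia → score 2.
Sofia: beats Aisha; loses to Fatima, Ivan, and Nadia → score 1.
Aisha: loses to Fatima, Ivan, Sofia, and Nadia → score 0.
Nadia: beats Ivan, Sofia, and Aisha; loses to Fatima → score 3.
Fatima has the best pairwise record.

Fatima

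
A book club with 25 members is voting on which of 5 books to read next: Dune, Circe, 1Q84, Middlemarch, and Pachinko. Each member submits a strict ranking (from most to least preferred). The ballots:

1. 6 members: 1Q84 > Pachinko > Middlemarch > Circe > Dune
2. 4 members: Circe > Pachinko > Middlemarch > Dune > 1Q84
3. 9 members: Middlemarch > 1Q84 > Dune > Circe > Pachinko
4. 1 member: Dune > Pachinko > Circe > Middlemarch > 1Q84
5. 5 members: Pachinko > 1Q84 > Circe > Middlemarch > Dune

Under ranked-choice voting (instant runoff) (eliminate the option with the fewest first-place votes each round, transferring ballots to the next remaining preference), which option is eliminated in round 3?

Round 1: Dune 1, Circe 4, 1Q84 6, Middlemarch 9, Pachinko 5. Eliminate Dune.
Round 2: Circe 4, 1Q84 6, Middlemarch 9, Pachinko 6. Eliminate Circe.
Round 3: 1Q84 6, Middlemarch 9, Pachinko 10. Eliminate 1Q84.

1Q84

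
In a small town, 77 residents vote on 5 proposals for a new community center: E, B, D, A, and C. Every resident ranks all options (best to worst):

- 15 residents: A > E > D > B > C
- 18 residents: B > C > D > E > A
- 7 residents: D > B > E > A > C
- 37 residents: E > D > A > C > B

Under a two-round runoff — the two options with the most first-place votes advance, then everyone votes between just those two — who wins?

Round 1 first-place votes: E 37, B 18, D 7, A 15, C 0.
E and B advance.
Runoff: E is preferred to B by 52 voters; B by 25.
E wins the runoff.

E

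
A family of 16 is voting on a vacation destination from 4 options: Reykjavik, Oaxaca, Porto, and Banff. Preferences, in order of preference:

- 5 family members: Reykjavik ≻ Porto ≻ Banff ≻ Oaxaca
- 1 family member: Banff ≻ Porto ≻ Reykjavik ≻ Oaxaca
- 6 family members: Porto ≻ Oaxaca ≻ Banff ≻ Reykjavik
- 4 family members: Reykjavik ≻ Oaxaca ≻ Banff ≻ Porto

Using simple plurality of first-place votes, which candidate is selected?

First-place votes: Reykjavik 9, Oaxaca 0, Porto 6, Banff 1.
Reykjavik has the most first-place votes.

Reykjavik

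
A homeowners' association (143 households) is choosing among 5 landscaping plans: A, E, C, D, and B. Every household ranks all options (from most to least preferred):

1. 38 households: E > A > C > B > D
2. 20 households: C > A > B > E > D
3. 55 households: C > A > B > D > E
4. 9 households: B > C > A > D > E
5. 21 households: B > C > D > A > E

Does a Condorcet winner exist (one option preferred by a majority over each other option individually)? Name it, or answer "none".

C vs A: 105–38 for C.
C vs E: 105–38 for C.
C vs D: 143–0 for C.
C vs B: 113–30 for C.
C beats every other option head-to-head.

C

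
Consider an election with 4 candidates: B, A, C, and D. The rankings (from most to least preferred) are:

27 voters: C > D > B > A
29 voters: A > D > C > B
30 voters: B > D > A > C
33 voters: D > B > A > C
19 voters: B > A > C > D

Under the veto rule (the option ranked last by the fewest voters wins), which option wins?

Last-place votes: B 29, A 27, C 63, D 19.
D is ranked last by the fewest voters, so D wins.

D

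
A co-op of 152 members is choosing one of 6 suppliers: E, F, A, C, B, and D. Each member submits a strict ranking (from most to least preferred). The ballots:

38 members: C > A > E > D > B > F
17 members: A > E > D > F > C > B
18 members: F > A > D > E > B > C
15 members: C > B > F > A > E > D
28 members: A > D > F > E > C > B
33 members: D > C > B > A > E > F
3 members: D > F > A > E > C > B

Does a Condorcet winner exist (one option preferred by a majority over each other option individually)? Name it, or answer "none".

Checking pairwise contests:
A beats E 152–0.
E beats F 88–64.
C beats A 86–66.
D beats C 99–53.
E beats B 104–48.
A beats D 116–36.
Every option loses at least one head-to-head, so there is no Condorcet winner.

none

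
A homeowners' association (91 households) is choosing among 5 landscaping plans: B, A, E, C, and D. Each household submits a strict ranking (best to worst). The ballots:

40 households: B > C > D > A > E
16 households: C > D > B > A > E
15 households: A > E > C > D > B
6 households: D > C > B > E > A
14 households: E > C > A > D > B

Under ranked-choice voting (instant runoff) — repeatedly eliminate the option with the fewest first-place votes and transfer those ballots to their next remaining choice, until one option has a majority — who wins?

Round 1: B 40, A 15, E 14, C 16, D 6. Eliminate D.
Round 2: B 40, A 15, E 14, C 22. Eliminate E.
Round 3: B 40, A 15, C 36. Eliminate A.
Round 4: B 40, C 51. C has a majority.

C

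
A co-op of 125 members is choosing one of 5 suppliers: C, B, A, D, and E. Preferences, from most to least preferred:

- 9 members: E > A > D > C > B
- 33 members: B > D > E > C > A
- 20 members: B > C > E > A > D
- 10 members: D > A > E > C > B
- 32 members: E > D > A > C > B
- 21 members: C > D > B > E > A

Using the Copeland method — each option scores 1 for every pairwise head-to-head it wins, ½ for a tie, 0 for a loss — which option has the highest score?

D

C: beats B and A; loses to D and E → score 2.
B: beats A and E; loses to C and D → score 2.
A: loses to C, B, D, and E → score 0.
D: beats C, B, A, and E → score 4.
E: beats C and A; loses to B and D → score 2.
D has the best pairwise record.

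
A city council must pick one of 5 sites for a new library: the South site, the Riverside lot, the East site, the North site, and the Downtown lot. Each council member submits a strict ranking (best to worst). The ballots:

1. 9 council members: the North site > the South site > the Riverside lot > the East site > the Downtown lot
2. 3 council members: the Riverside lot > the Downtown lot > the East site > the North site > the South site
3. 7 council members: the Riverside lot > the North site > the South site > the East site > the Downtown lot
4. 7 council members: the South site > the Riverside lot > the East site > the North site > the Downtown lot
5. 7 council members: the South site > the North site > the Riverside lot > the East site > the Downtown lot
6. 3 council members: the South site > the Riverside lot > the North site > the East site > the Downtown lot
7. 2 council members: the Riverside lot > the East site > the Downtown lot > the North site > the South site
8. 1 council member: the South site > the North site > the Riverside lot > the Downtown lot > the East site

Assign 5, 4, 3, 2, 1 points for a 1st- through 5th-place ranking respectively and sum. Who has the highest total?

the South site: 9·4 + 3·1 + 7·3 + 7·5 + 7·5 + 3·5 + 2·1 + 1·5 = 152
the Riverside lot: 9·3 + 3·5 + 7·5 + 7·4 + 7·3 + 3·4 + 2·5 + 1·3 = 151
the East site: 9·2 + 3·3 + 7·2 + 7·3 + 7·2 + 3·2 + 2·4 + 1·1 = 91
the North site: 9·5 + 3·2 + 7·4 + 7·2 + 7·4 + 3·3 + 2·2 + 1·4 = 138
the Downtown lot: 9·1 + 3·4 + 7·1 + 7·1 + 7·1 + 3·1 + 2·3 + 1·2 = 53
the South site has the highest Borda score (152).

the South site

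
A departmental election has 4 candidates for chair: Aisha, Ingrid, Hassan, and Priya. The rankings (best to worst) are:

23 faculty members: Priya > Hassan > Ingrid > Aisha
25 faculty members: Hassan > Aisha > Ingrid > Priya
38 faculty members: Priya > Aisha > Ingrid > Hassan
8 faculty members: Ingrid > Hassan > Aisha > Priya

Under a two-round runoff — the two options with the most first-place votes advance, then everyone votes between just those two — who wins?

Priya

Round 1 first-place votes: Aisha 0, Ingrid 8, Hassan 25, Priya 61.
Priya and Hassan advance.
Runoff: Priya is preferred to Hassan by 61 voters; Hassan by 33.
Priya wins the runoff.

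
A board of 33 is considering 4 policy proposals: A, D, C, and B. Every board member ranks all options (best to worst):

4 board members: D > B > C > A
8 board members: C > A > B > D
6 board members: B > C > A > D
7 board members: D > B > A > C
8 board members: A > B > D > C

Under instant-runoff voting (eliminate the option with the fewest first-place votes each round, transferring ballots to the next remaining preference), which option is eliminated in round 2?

A

Round 1: A 8, D 11, C 8, B 6. Eliminate B.
Round 2: A 8, D 11, C 14. Eliminate A.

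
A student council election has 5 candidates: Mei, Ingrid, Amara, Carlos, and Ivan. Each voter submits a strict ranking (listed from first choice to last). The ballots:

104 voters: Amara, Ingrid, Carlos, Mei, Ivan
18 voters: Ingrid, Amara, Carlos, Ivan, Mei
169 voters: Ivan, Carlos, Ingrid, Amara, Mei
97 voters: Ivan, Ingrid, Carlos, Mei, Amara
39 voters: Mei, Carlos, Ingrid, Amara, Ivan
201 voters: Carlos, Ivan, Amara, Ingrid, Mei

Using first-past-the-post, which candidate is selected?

First-place votes: Mei 39, Ingrid 18, Amara 104, Carlos 201, Ivan 266.
Ivan has the most first-place votes.

Ivan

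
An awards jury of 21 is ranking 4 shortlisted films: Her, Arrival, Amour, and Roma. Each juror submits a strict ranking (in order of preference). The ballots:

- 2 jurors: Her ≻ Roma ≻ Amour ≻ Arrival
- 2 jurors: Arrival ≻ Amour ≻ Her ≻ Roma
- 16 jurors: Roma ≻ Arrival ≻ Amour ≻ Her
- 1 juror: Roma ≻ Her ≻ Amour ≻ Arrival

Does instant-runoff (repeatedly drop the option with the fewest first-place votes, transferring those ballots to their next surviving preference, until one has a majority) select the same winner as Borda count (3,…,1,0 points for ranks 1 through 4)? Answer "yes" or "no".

Instant-runoff — R1 Her 2, Arrival 2, Amour 0, Roma 17 (Roma winner). Winner: Roma.
Borda — scores: Her 10, Arrival 38, Amour 23, Roma 55. Winner: Roma.
The two methods agree.

yes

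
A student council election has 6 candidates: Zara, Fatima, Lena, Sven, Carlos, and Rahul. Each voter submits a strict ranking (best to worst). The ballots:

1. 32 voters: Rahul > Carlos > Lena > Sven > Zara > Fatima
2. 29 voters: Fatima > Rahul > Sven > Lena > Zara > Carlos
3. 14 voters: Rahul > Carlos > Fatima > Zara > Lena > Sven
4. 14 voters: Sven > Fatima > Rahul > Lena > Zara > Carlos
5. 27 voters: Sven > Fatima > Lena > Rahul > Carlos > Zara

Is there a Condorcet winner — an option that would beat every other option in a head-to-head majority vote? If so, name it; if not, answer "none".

Checking pairwise contests:
Fatima beats Zara 84–32.
Sven beats Fatima 73–43.
Fatima beats Lena 84–32.
Rahul beats Sven 75–41.
Fatima beats Carlos 70–46.
Fatima beats Rahul 70–46.
Every option loses at least one head-to-head, so there is no Condorcet winner.

none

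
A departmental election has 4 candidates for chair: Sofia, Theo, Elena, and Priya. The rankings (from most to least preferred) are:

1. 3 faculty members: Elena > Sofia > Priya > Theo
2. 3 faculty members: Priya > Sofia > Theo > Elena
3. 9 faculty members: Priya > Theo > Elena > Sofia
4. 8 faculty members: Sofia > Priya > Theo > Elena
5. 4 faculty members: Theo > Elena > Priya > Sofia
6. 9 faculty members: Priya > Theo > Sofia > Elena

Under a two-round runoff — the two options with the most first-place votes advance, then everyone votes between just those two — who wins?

Priya

Round 1 first-place votes: Sofia 8, Theo 4, Elena 3, Priya 21.
Priya and Sofia advance.
Runoff: Priya is preferred to Sofia by 25 voters; Sofia by 11.
Priya wins the runoff.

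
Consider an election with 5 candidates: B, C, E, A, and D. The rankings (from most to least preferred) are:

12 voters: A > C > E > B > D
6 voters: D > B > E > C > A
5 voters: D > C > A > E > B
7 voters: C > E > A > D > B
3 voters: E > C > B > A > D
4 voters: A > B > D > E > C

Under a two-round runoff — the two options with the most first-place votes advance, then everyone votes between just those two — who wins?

Round 1 first-place votes: B 0, C 7, E 3, A 16, D 11.
A and D advance.
Runoff: A is preferred to D by 26 voters; D by 11.
A wins the runoff.

A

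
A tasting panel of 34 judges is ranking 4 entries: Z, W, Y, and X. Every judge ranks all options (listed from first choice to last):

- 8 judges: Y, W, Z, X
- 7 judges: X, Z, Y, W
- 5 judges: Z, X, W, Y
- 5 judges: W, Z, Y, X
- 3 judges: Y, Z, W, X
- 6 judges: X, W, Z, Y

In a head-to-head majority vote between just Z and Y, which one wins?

Voters preferring Z to Y: 23; preferring Y to Z: 11.
Z wins the head-to-head.

Z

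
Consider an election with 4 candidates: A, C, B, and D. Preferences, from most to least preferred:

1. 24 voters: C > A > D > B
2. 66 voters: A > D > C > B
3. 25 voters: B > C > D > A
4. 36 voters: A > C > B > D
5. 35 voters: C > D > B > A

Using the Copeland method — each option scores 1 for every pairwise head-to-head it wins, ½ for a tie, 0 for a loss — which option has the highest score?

A

A: beats C, B, and D → score 3.
C: beats B and D; loses to A → score 2.
B: loses to A, C, and D → score 0.
D: beats B; loses to A and C → score 1.
A has the best pairwise record.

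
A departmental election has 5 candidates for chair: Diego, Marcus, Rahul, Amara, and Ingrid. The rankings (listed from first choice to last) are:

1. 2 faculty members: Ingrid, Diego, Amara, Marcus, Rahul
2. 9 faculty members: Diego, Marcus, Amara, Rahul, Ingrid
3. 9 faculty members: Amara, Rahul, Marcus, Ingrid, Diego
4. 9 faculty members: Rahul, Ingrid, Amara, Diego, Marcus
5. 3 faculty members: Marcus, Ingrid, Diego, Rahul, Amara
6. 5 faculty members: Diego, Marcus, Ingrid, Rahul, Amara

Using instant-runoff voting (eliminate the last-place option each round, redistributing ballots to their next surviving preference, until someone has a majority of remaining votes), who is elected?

Diego

Round 1: Diego 14, Marcus 3, Rahul 9, Amara 9, Ingrid 2. Eliminate Ingrid.
Round 2: Diego 16, Marcus 3, Rahul 9, Amara 9. Eliminate Marcus.
Round 3: Diego 19, Rahul 9, Amara 9. Diego has a majority.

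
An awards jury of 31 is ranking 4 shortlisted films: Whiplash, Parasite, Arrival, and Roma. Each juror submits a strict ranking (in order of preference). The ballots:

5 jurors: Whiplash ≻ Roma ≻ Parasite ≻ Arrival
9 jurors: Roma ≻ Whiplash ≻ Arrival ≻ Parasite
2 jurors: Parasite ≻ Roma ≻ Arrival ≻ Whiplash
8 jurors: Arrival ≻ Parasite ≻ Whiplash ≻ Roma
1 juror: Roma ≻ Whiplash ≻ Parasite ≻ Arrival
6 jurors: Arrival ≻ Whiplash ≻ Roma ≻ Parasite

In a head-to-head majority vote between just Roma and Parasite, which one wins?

Roma

Voters preferring Roma to Parasite: 21; preferring Parasite to Roma: 10.
Roma wins the head-to-head.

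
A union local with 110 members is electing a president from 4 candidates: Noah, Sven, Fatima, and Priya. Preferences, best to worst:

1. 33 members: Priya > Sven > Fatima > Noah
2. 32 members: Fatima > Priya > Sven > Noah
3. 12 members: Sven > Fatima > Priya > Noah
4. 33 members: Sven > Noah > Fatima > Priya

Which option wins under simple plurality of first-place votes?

First-place votes: Noah 0, Sven 45, Fatima 32, Priya 33.
Sven has the most first-place votes.

Sven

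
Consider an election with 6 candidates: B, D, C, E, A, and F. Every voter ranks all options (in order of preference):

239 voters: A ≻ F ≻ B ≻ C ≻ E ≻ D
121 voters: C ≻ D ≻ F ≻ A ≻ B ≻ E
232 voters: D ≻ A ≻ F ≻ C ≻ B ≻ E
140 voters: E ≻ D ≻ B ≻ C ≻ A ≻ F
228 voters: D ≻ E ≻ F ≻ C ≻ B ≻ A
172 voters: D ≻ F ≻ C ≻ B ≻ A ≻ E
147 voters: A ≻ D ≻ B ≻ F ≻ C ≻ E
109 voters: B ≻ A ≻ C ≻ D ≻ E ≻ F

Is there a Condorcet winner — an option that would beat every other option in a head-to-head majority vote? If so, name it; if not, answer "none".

D

D vs B: 1040–348 for D.
D vs C: 919–469 for D.
D vs E: 1009–379 for D.
D vs A: 893–495 for D.
D vs F: 1149–239 for D.
D beats every other option head-to-head.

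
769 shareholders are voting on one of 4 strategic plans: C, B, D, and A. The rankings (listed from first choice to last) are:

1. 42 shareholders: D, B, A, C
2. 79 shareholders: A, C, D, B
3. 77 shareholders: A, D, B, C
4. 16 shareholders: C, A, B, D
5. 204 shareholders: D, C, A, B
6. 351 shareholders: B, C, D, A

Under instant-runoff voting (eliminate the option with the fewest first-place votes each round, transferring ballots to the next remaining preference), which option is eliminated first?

C

Round 1: C 16, B 351, D 246, A 156. Eliminate C.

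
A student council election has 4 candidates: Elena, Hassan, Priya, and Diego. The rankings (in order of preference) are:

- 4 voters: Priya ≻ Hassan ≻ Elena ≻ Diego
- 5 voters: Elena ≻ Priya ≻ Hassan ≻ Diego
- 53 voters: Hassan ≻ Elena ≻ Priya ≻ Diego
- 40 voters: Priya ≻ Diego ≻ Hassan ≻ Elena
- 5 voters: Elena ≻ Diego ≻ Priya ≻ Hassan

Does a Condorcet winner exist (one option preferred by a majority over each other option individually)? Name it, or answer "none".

none

Checking pairwise contests:
Hassan beats Elena 97–10.
Priya beats Hassan 54–53.
Elena beats Priya 63–44.
Elena beats Diego 67–40.
Every option loses at least one head-to-head, so there is no Condorcet winner.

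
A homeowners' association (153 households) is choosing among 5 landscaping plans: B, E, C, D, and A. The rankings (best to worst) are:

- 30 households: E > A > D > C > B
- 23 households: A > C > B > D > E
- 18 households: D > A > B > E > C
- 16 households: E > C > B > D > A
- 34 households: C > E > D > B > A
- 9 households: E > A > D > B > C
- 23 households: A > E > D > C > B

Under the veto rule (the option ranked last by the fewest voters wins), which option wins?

Last-place votes: B 53, E 23, C 27, D 0, A 50.
D is ranked last by the fewest voters, so D wins.

D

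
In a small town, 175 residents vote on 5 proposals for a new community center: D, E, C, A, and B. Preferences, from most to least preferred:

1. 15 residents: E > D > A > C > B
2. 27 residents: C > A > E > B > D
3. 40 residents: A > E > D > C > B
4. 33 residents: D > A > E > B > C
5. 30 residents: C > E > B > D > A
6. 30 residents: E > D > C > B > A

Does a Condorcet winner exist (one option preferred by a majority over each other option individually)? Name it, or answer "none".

Checking pairwise contests:
E beats D 142–33.
A beats E 100–75.
D beats C 118–57.
D beats A 108–67.
D beats B 118–57.
Every option loses at least one head-to-head, so there is no Condorcet winner.

none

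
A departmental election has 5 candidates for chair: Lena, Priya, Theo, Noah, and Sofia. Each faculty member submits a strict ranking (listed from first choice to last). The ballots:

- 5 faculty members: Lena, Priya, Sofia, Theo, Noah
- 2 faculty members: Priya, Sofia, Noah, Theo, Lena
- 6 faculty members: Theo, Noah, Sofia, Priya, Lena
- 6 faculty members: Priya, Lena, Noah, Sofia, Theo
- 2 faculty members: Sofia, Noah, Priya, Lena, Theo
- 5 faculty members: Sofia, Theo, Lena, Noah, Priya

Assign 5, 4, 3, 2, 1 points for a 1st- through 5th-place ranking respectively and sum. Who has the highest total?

Sofia

Lena: 5·5 + 2·1 + 6·1 + 6·4 + 2·2 + 5·3 = 76
Priya: 5·4 + 2·5 + 6·2 + 6·5 + 2·3 + 5·1 = 83
Theo: 5·2 + 2·2 + 6·5 + 6·1 + 2·1 + 5·4 = 72
Noah: 5·1 + 2·3 + 6·4 + 6·3 + 2·4 + 5·2 = 71
Sofia: 5·3 + 2·4 + 6·3 + 6·2 + 2·5 + 5·5 = 88
Sofia has the highest Borda score (88).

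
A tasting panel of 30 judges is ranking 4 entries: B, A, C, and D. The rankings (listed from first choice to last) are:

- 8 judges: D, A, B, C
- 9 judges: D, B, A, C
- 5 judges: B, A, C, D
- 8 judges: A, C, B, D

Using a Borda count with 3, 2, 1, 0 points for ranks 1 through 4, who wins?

A

B: 8·1 + 9·2 + 5·3 + 8·1 = 49
A: 8·2 + 9·1 + 5·2 + 8·3 = 59
C: 8·0 + 9·0 + 5·1 + 8·2 = 21
D: 8·3 + 9·3 + 5·0 + 8·0 = 51
A has the highest Borda score (59).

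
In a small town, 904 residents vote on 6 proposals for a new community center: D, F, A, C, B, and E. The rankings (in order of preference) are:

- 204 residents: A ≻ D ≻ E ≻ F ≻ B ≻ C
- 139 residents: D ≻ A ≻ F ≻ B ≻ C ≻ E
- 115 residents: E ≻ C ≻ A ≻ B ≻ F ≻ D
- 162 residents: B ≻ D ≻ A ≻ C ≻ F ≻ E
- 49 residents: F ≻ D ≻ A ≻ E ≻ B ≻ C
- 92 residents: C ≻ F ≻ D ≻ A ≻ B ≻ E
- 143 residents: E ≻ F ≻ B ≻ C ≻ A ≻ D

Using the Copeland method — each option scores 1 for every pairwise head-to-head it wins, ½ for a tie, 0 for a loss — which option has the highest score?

D: beats F, C, B, and E; loses to A → score 4.
F: beats C and B; loses to D, A, and E → score 2.
A: beats D, F, C, B, and E → score 5.
C: loses to D, F, A, B, and E → score 0.
B: beats C; loses to D, F, A, and E → score 1.
E: beats F, C, and B; loses to D and A → score 3.
A has the best pairwise record.

A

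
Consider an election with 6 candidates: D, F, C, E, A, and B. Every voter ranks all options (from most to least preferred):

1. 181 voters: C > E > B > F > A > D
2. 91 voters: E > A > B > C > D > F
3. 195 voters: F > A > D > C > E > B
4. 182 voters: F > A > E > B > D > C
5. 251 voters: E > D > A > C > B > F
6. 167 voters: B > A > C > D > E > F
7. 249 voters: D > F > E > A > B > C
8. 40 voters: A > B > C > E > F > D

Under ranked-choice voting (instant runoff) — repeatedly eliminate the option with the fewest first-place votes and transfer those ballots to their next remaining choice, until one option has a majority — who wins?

Round 1: D 249, F 377, C 181, E 342, A 40, B 167. Eliminate A.
Round 2: D 249, F 377, C 181, E 342, B 207. Eliminate C.
Round 3: D 249, F 377, E 523, B 207. Eliminate B.
Round 4: D 416, F 377, E 563. Eliminate F.
Round 5: D 611, E 745. E has a majority.

E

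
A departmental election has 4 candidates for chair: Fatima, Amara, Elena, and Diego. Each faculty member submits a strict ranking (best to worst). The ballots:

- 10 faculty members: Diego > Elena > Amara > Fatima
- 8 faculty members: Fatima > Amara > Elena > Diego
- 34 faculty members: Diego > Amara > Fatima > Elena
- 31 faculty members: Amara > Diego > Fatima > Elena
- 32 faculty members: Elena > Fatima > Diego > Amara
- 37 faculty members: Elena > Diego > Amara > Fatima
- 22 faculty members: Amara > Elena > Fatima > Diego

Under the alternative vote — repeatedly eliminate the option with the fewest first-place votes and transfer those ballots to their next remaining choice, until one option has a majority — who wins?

Round 1: Fatima 8, Amara 53, Elena 69, Diego 44. Eliminate Fatima.
Round 2: Amara 61, Elena 69, Diego 44. Eliminate Diego.
Round 3: Amara 95, Elena 79. Amara has a majority.

Amara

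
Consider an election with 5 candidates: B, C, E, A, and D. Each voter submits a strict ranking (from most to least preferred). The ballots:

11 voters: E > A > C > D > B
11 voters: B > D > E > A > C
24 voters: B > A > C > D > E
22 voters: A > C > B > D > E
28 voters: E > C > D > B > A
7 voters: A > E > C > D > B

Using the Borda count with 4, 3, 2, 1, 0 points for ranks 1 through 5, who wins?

B: 11·0 + 11·4 + 24·4 + 22·2 + 28·1 + 7·0 = 212
C: 11·2 + 11·0 + 24·2 + 22·3 + 28·3 + 7·2 = 234
E: 11·4 + 11·2 + 24·0 + 22·0 + 28·4 + 7·3 = 199
A: 11·3 + 11·1 + 24·3 + 22·4 + 28·0 + 7·4 = 232
D: 11·1 + 11·3 + 24·1 + 22·1 + 28·2 + 7·1 = 153
C has the highest Borda score (234).

C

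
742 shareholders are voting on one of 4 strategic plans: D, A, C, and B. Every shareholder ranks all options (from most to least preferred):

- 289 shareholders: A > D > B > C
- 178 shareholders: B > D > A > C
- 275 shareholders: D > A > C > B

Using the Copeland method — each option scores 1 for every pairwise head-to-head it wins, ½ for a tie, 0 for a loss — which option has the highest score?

D: beats A, C, and B → score 3.
A: beats C and B; loses to D → score 2.
C: loses to D, A, and B → score 0.
B: beats C; loses to D and A → score 1.
D has the best pairwise record.

D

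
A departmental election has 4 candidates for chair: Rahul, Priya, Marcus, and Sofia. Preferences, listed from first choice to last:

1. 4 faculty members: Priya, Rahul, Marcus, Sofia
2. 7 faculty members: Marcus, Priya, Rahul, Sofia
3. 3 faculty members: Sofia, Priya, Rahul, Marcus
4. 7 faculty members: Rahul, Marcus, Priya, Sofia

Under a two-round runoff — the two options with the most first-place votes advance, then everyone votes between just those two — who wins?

Round 1 first-place votes: Rahul 7, Priya 4, Marcus 7, Sofia 3.
Marcus and Rahul advance.
Runoff: Marcus is preferred to Rahul by 7 voters; Rahul by 14.
Rahul wins the runoff.

Rahul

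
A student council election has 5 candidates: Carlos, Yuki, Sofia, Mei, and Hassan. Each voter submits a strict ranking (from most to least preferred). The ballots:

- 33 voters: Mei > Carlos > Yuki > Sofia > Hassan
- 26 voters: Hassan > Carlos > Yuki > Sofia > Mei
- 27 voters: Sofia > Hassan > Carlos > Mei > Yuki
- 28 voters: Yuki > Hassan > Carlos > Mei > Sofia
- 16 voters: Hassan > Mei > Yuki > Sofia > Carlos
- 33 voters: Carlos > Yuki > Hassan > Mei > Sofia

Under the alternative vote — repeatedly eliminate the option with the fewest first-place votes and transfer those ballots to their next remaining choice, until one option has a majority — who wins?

Round 1: Carlos 33, Yuki 28, Sofia 27, Mei 33, Hassan 42. Eliminate Sofia.
Round 2: Carlos 33, Yuki 28, Mei 33, Hassan 69. Eliminate Yuki.
Round 3: Carlos 33, Mei 33, Hassan 97. Hassan has a majority.

Hassan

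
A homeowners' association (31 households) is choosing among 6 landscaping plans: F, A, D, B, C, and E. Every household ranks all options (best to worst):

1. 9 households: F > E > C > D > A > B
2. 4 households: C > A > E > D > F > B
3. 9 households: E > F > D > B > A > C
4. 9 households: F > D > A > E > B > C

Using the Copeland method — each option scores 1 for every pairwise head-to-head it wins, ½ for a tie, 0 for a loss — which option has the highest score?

F

F: beats A, D, B, C, and E → score 5.
A: beats B and C; loses to F, D, and E → score 2.
D: beats A, B, and C; loses to F and E → score 3.
B: beats C; loses to F, A, D, and E → score 1.
C: loses to F, A, D, B, and E → score 0.
E: beats A, D, B, and C; loses to F → score 4.
F has the best pairwise record.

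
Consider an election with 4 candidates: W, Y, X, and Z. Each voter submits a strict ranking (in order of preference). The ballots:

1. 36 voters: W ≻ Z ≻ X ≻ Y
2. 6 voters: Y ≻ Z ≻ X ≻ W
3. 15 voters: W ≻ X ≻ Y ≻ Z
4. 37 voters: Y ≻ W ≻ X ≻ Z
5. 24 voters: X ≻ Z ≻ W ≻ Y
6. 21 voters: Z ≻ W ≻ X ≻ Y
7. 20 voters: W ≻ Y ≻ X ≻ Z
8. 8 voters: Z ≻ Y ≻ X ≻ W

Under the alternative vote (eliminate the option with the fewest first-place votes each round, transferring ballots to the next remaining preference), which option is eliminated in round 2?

Y

Round 1: W 71, Y 43, X 24, Z 29. Eliminate X.
Round 2: W 71, Y 43, Z 53. Eliminate Y.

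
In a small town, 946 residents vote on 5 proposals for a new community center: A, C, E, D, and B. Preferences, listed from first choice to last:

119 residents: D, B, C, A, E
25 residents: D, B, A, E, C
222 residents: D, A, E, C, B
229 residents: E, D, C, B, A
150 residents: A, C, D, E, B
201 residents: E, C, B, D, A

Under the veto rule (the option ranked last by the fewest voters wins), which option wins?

Last-place votes: A 430, C 25, E 119, D 0, B 372.
D is ranked last by the fewest voters, so D wins.

D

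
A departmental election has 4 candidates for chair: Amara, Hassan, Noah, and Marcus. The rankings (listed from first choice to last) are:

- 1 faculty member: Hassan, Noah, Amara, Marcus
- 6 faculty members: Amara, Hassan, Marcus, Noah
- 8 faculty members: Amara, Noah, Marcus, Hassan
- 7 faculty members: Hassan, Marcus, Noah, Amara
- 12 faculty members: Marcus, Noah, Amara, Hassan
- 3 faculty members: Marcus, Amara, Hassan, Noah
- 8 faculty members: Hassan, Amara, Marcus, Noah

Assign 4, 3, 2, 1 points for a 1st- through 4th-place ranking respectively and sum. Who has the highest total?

Amara: 1·2 + 6·4 + 8·4 + 7·1 + 12·2 + 3·3 + 8·3 = 122
Hassan: 1·4 + 6·3 + 8·1 + 7·4 + 12·1 + 3·2 + 8·4 = 108
Noah: 1·3 + 6·1 + 8·3 + 7·2 + 12·3 + 3·1 + 8·1 = 94
Marcus: 1·1 + 6·2 + 8·2 + 7·3 + 12·4 + 3·4 + 8·2 = 126
Marcus has the highest Borda score (126).

Marcus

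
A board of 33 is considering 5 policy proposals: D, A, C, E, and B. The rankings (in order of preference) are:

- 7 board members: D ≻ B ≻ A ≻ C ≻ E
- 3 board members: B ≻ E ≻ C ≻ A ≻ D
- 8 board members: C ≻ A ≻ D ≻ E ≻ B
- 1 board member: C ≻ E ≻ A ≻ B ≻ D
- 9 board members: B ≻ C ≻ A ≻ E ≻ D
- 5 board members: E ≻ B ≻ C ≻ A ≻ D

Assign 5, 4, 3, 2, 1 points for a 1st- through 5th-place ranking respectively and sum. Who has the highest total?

C

D: 7·5 + 3·1 + 8·3 + 1·1 + 9·1 + 5·1 = 77
A: 7·3 + 3·2 + 8·4 + 1·3 + 9·3 + 5·2 = 99
C: 7·2 + 3·3 + 8·5 + 1·5 + 9·4 + 5·3 = 119
E: 7·1 + 3·4 + 8·2 + 1·4 + 9·2 + 5·5 = 82
B: 7·4 + 3·5 + 8·1 + 1·2 + 9·5 + 5·4 = 118
C has the highest Borda score (119).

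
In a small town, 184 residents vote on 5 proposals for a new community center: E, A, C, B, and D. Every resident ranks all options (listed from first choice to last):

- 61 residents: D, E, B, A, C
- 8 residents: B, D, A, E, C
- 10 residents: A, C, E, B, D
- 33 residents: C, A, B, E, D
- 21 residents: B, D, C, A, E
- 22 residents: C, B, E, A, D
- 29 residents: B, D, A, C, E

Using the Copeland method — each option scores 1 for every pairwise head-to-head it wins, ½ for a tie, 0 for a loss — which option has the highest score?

E: loses to A, C, B, and D → score 0.
A: beats E and C; loses to B and D → score 2.
C: beats E; loses to A, B, and D → score 1.
B: beats E, A, C, and D → score 4.
D: beats E, A, and C; loses to B → score 3.
B has the best pairwise record.

B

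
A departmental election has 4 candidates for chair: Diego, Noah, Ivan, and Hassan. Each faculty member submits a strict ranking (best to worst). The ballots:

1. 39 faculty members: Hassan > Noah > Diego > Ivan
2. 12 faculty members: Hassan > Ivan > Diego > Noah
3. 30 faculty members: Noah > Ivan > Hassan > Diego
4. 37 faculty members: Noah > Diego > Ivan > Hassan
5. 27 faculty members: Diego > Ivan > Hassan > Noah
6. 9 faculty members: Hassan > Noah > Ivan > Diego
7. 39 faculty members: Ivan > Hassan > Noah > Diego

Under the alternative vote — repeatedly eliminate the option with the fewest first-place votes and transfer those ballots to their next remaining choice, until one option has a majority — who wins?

Noah

Round 1: Diego 27, Noah 67, Ivan 39, Hassan 60. Eliminate Diego.
Round 2: Noah 67, Ivan 66, Hassan 60. Eliminate Hassan.
Round 3: Noah 115, Ivan 78. Noah has a majority.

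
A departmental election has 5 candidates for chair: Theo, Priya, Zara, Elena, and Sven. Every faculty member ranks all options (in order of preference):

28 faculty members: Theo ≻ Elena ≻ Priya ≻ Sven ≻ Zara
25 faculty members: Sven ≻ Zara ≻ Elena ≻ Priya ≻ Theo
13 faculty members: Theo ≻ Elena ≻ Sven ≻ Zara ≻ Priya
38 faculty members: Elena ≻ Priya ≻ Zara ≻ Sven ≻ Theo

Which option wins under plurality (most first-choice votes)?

Theo

First-place votes: Theo 41, Priya 0, Zara 0, Elena 38, Sven 25.
Theo has the most first-place votes.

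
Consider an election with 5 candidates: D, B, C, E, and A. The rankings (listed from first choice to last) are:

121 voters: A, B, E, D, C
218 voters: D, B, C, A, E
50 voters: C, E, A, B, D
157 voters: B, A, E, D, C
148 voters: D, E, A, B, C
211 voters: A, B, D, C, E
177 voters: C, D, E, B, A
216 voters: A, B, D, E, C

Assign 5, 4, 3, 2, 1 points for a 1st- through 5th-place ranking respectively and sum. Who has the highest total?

D: 121·2 + 218·5 + 50·1 + 157·2 + 148·5 + 211·3 + 177·4 + 216·3 = 4425
B: 121·4 + 218·4 + 50·2 + 157·5 + 148·2 + 211·4 + 177·2 + 216·4 = 4599
C: 121·1 + 218·3 + 50·5 + 157·1 + 148·1 + 211·2 + 177·5 + 216·1 = 2853
E: 121·3 + 218·1 + 50·4 + 157·3 + 148·4 + 211·1 + 177·3 + 216·2 = 3018
A: 121·5 + 218·2 + 50·3 + 157·4 + 148·3 + 211·5 + 177·1 + 216·5 = 4575
B has the highest Borda score (4599).

B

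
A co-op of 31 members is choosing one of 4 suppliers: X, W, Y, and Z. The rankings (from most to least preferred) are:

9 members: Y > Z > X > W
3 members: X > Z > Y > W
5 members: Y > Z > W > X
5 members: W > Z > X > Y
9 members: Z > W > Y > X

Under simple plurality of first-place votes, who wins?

First-place votes: X 3, W 5, Y 14, Z 9.
Y has the most first-place votes.

Y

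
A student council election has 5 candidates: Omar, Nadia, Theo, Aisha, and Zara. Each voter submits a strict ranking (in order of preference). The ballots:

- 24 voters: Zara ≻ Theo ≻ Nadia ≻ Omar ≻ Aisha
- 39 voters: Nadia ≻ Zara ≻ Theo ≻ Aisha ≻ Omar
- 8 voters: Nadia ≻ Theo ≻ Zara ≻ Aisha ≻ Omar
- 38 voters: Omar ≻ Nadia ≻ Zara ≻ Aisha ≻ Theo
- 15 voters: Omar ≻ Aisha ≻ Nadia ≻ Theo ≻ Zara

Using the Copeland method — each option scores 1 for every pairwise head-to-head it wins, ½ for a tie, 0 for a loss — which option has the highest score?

Nadia

Omar: beats Aisha; loses to Nadia, Theo, and Zara → score 1.
Nadia: beats Omar, Theo, Aisha, and Zara → score 4.
Theo: beats Omar and Aisha; loses to Nadia and Zara → score 2.
Aisha: loses to Omar, Nadia, Theo, and Zara → score 0.
Zara: beats Omar, Theo, and Aisha; loses to Nadia → score 3.
Nadia has the best pairwise record.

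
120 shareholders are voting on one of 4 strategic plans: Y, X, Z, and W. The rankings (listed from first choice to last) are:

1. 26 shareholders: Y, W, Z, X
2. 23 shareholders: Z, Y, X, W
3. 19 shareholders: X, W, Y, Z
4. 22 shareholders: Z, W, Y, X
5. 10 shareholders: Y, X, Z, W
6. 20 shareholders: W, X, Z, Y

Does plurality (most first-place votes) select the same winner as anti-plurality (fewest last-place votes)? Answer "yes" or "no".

yes

Plurality — first-place votes: Y 36, X 19, Z 45, W 20. Winner: Z.
Anti-plurality — last-place votes: Y 20, X 48, Z 19, W 33. Winner: Z.
The two methods agree.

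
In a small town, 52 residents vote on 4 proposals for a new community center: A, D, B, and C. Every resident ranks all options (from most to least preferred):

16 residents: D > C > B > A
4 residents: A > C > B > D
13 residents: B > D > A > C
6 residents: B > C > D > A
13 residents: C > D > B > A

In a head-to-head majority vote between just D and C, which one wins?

D

Voters preferring D to C: 29; preferring C to D: 23.
D wins the head-to-head.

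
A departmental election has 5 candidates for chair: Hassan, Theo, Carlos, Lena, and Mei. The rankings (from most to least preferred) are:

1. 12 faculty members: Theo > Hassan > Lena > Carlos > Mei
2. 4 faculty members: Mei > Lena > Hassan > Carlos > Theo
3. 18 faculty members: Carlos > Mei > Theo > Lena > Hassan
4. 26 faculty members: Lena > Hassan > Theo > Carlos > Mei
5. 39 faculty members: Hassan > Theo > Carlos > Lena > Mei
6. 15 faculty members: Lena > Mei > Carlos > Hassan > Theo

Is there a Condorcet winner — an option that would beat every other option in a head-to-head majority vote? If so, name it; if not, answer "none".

none

Checking pairwise contests:
Lena beats Hassan 63–51.
Hassan beats Theo 84–30.
Hassan beats Carlos 81–33.
Theo beats Lena 69–45.
Hassan beats Mei 77–37.
Every option loses at least one head-to-head, so there is no Condorcet winner.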